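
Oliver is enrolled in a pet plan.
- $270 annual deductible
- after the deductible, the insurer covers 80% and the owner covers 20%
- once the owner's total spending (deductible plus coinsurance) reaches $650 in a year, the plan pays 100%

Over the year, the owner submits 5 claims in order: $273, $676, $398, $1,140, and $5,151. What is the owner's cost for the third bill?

$79.60

Bill 1, $273: $270 finishes the deductible; $3 goes to coinsurance; coinsurance $3 × 20% = $0.60. Owner pays $270.60; OOP now $270.60.
Bill 2, $676: deductible met; 20% of $676 = $135.20. Owner pays $135.20; OOP now $405.80.
Bill 3, $398: 20% coinsurance on $398 = $79.60. Owner owes $79.60 (running OOP $485.40).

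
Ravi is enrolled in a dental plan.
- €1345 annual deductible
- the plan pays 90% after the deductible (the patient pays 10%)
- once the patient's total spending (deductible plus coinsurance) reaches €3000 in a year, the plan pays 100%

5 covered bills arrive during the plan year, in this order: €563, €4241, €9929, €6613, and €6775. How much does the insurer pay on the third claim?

€8936.10

#1 (€563): entire amount goes to the deductible. Patient owes €563 (running OOP €563). Insurer: €563 − €563 = €0.
#2 (€4241): €782 finishes the deductible; €3459 goes to coinsurance; 10% of €3459 = €345.90. Cost to patient: €1127.90. OOP to date €1690.90. Plan pays €4241 − €1127.90 = €3113.10.
#3 (€9929): deductible already satisfied, so patient's share is 10% × €9929 = €992.90. Patient owes €992.90 (running OOP €2683.80). Insurer: €9929 − €992.90 = €8936.10.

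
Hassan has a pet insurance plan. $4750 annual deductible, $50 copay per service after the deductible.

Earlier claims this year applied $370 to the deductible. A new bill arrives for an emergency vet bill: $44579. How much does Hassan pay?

$4430

Remaining deductible: $4750 − $370 = $4380.
The remaining $40199 (= $44579 − $4380) moves to the copay.
Copay on this service: $50.
That puts the owner's cost at $4380 + $50 = $4430.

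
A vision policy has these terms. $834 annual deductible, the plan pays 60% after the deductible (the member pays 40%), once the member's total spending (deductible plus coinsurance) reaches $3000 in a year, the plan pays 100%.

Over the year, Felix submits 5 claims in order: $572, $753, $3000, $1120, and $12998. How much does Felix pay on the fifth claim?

$321.60

Bill 1, $572: all of it applies to the deductible. Member pays $572; OOP now $572.
Bill 2, $753: deductible takes $262, $491 remains; 40% of $491 = $196.40. Member owes $458.40 (running OOP $1030.40).
Bill 3, $3000: deductible met; 40% of $3000 = $1200. Cost to member: $1200. OOP to date $2230.40.
Bill 4, $1120: deductible already satisfied, so member's share is 40% × $1120 = $448. Member owes $448 (running OOP $2678.40).
Bill 5, $12998: deductible already satisfied, so member's share is 40% × $12998 = $5199.20. Adding that to $2678.40 gives $7877.60, past the $3000 cap; member pays only $3000 − $2678.40 = $321.60.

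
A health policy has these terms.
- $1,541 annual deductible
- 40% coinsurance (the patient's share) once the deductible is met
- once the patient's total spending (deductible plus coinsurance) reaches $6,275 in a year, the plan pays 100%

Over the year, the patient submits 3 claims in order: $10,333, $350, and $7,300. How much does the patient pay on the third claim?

$1,077.20

Claim 1 ($10,333): $1,541 to deductible, leaving $8,792; patient's 40% is $3,516.80. Cost to patient: $5,057.80. OOP to date $5,057.80.
Claim 2 ($350): deductible met; 40% of $350 = $140. Cost to patient: $140. OOP to date $5,197.80.
Claim 3 ($7,300): 40% coinsurance on $7,300 = $2,920. That would push OOP to $8,117.80, over the $6,275 cap, so patient pays $6,275 − $5,197.80 = $1,077.20.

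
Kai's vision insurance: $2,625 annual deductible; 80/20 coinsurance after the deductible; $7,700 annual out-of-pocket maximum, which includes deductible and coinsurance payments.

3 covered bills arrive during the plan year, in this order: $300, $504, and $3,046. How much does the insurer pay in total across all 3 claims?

Claim 1 ($300): entire amount goes to the deductible. Member owes $300 (running OOP $300). Plan pays $300 − $300 = $0.
Claim 2 ($504): entire amount goes to the deductible. Member pays $504; OOP now $804. Insurer: $504 − $504 = $0.
Claim 3 ($3,046): deductible takes $1,821, $1,225 remains; member's 20% is $245. Member pays $2,066; OOP now $2,870. Plan pays $3,046 − $2,066 = $980.
Insurer total: $0 + $0 + $980 = $980.

$980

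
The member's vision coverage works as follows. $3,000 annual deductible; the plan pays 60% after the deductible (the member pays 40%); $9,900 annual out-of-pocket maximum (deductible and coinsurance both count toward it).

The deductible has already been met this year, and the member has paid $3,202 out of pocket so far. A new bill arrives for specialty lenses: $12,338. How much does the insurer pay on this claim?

The deductible is already satisfied, so the full bill goes to coinsurance.
Coinsurance: $12,338 × 40% = $4,935.20.
Total out-of-pocket so far would be $3,202 + $4,935.20 = $8,137.20, below the $9,900 cap — no reduction.
The insurer covers the remainder: $12,338 − $4,935.20 = $7,402.80.

$7,402.80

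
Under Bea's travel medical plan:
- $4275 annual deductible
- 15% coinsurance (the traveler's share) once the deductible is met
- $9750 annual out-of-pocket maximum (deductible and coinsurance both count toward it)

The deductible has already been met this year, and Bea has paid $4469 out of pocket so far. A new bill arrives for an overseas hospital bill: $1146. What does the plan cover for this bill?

With the deductible met, the entire $1146 is subject to coinsurance.
Traveler's 15% share of $1146 is $171.90.
Cumulative spending $4469 + $171.90 = $4640.90 stays under the $9750 maximum.
Insurer pays the balance: $1146 − $171.90 = $974.10.

$974.10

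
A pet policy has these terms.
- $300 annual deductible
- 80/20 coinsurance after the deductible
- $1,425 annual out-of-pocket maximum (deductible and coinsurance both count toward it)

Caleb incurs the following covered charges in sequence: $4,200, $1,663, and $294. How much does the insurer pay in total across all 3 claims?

Claim 1 ($4,200): $300 finishes the deductible; $3,900 goes to coinsurance; 20% of $3,900 = $780. Owner pays $1,080; OOP now $1,080. Plan pays $4,200 − $1,080 = $3,120.
Claim 2 ($1,663): deductible met; 20% of $1,663 = $332.60. Cost to owner: $332.60. OOP to date $1,412.60. Insurer: $1,663 − $332.60 = $1,330.40.
Claim 3 ($294): 20% coinsurance on $294 = $58.80. OOP would hit $1,471.40 > $1,425, so the cap limits the owner to $1,425 − $1,412.60 = $12.40. Plan pays $294 − $12.40 = $281.60.
Insurer total: $3,120 + $1,330.40 + $281.60 = $4,732.

$4,732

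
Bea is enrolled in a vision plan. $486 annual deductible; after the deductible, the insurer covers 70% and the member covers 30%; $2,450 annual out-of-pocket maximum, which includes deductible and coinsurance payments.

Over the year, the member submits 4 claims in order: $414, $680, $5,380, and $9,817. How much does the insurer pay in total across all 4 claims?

$13,841

Claim 1 — $414: fully absorbed by the deductible. Cost to member: $414. OOP to date $414. Plan pays $414 − $414 = $0.
Claim 2 — $680: deductible takes $72, $608 remains; 30% of $608 = $182.40. Member pays $254.40; OOP now $668.40. Insurer: $680 − $254.40 = $425.60.
Claim 3 — $5,380: 30% coinsurance on $5,380 = $1,614. Cost to member: $1,614. OOP to date $2,282.40. Plan pays $5,380 − $1,614 = $3,766.
Claim 4 — $9,817: deductible already satisfied, so member's share is 30% × $9,817 = $2,945.10. Adding that to $2,282.40 gives $5,227.50, past the $2,450 cap; member pays only $2,450 − $2,282.40 = $167.60. Plan pays $9,817 − $167.60 = $9,649.40.
Insurer total = bills − member's total = $16,291 − $2,450 = $13,841.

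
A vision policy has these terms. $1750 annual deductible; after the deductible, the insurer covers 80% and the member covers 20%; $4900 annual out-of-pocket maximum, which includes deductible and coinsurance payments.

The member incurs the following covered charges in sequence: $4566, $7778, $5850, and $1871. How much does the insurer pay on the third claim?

#1 ($4566): $1750 to deductible, leaving $2816; member's 20% is $563.20. Member owes $2313.20 (running OOP $2313.20). Insurer: $4566 − $2313.20 = $2252.80.
#2 ($7778): deductible already satisfied, so member's share is 20% × $7778 = $1555.60. Member pays $1555.60; OOP now $3868.80. Insurer: $7778 − $1555.60 = $6222.40.
#3 ($5850): deductible met; 20% of $5850 = $1170. OOP would hit $5038.80 > $4900, so the cap limits the member to $4900 − $3868.80 = $1031.20. Plan pays $5850 − $1031.20 = $4818.80.

$4818.80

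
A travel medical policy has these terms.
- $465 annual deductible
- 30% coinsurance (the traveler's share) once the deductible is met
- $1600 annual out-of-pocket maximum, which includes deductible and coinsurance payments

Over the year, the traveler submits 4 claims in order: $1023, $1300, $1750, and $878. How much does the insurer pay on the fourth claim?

Claim 1 — $1023: $465 to deductible, leaving $558; coinsurance $558 × 30% = $167.40. Cost to traveler: $632.40. OOP to date $632.40. Insurer: $1023 − $632.40 = $390.60.
Claim 2 — $1300: deductible already satisfied, so traveler's share is 30% × $1300 = $390. Traveler owes $390 (running OOP $1022.40). Plan pays $1300 − $390 = $910.
Claim 3 — $1750: 30% coinsurance on $1750 = $525. Traveler owes $525 (running OOP $1547.40). Plan pays $1750 − $525 = $1225.
Claim 4 — $878: deductible met; 30% of $878 = $263.40. OOP would hit $1810.80 > $1600, so the cap limits the traveler to $1600 − $1547.40 = $52.60. Plan pays $878 − $52.60 = $825.40.

$825.40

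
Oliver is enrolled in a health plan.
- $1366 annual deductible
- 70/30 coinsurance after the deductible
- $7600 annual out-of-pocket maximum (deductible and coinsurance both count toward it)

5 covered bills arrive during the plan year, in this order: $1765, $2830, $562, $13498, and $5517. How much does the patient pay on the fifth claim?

Claim 1 ($1765): $1366 finishes the deductible; $399 goes to coinsurance; 30% of $399 = $119.70. Cost to patient: $1485.70. OOP to date $1485.70.
Claim 2 ($2830): deductible already satisfied, so patient's share is 30% × $2830 = $849. Patient owes $849 (running OOP $2334.70).
Claim 3 ($562): deductible met; 30% of $562 = $168.60. Patient pays $168.60; OOP now $2503.30.
Claim 4 ($13498): deductible already satisfied, so patient's share is 30% × $13498 = $4049.40. Patient owes $4049.40 (running OOP $6552.70).
Claim 5 ($5517): 30% coinsurance on $5517 = $1655.10. Adding that to $6552.70 gives $8207.80, past the $7600 cap; patient pays only $7600 − $6552.70 = $1047.30.

$1047.30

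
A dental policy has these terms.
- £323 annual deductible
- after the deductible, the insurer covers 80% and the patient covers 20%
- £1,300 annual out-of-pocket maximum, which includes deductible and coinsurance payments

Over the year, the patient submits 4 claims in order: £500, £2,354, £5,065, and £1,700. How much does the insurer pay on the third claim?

£4,594.20

#1 (£500): deductible takes £323, £177 remains; 20% of £177 = £35.40. Patient owes £358.40 (running OOP £358.40). Insurer: £500 − £358.40 = £141.60.
#2 (£2,354): deductible met; 20% of £2,354 = £470.80. Patient pays £470.80; OOP now £829.20. Insurer: £2,354 − £470.80 = £1,883.20.
#3 (£5,065): 20% coinsurance on £5,065 = £1,013. Adding that to £829.20 gives £1,842.20, past the £1,300 cap; patient pays only £1,300 − £829.20 = £470.80. Insurer: £5,065 − £470.80 = £4,594.20.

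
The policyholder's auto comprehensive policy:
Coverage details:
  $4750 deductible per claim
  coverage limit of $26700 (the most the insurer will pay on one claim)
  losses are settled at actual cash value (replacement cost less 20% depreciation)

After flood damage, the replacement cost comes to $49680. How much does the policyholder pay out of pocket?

$22980

Actual cash value after 20% depreciation: $49680 × 80% = $39744.
Subtract the deductible: $39744 − $4750 = $34994.
The $26700 per-incident cap binds; insurer pays $26700.
Policyholder's share is the uncovered remainder: $49680 − $26700 = $22980.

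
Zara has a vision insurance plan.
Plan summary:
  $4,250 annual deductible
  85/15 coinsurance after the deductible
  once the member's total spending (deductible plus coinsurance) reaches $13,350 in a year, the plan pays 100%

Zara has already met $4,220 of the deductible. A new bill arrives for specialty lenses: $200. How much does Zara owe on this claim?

$55.50

Remaining deductible: $4,250 − $4,220 = $30.
The remaining $170 (= $200 − $30) moves to coinsurance.
Coinsurance: $170 × 15% = $25.50.
So the member owes $30 + $25.50 = $55.50 before any cap.
Total out-of-pocket so far would be $4,220 + $55.50 = $4,275.50, below the $13,350 cap — no reduction.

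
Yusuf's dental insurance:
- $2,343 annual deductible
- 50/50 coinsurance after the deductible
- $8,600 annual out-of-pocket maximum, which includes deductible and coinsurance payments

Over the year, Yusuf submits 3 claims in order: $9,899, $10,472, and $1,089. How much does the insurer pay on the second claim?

$7,993

Claim 1 — $9,899: deductible takes $2,343, $7,556 remains; 50% of $7,556 = $3,778. Patient owes $6,121 (running OOP $6,121). Insurer: $9,899 − $6,121 = $3,778.
Claim 2 — $10,472: 50% coinsurance on $10,472 = $5,236. Adding that to $6,121 gives $11,357, past the $8,600 cap; patient pays only $8,600 − $6,121 = $2,479. Plan pays $10,472 − $2,479 = $7,993.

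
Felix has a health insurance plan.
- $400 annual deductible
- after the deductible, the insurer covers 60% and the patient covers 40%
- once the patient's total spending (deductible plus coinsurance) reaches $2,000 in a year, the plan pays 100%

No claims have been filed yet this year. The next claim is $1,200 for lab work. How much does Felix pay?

$720

Nothing has been paid toward the $400 deductible, so the first $400 of this charge is applied there.
After the $400 deductible portion, $1,200 − $400 = $800 is subject to coinsurance.
40% of $800 = $320 falls to the patient.
So the patient owes $400 + $320 = $720 before any cap.
Total out-of-pocket so far would be $0 + $720 = $720, below the $2,000 cap — no reduction.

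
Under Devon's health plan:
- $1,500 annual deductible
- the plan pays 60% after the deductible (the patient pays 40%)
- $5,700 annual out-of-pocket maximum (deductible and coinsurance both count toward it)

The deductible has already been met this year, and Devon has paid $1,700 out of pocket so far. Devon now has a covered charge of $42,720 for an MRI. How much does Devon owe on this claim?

With the deductible met, the entire $42,720 is subject to coinsurance.
Coinsurance: $42,720 × 40% = $17,088.
Adding $17,088 to the $1,700 already spent would give $18,788, which exceeds the $5,700 cap; the patient pays just $5,700 − $1,700 = $4,000.

$4,000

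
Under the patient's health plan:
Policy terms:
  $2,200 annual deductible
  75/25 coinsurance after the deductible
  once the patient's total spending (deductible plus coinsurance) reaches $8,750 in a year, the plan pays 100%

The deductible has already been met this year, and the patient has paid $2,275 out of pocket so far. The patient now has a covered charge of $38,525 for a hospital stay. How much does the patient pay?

$6,475

With the deductible met, the entire $38,525 is subject to coinsurance.
Patient's 25% share of $38,525 is $9,631.25.
Adding $9,631.25 to the $2,275 already spent would give $11,906.25, which exceeds the $8,750 cap; the patient pays just $8,750 − $2,275 = $6,475.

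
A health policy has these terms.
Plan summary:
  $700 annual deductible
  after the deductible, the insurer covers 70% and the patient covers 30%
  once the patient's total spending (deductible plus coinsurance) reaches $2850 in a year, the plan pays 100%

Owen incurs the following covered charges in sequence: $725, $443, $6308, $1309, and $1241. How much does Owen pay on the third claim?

$1892.40

Bill 1, $725: $700 to deductible, leaving $25; 30% of $25 = $7.50. Patient owes $707.50 (running OOP $707.50).
Bill 2, $443: deductible already satisfied, so patient's share is 30% × $443 = $132.90. Patient pays $132.90; OOP now $840.40.
Bill 3, $6308: 30% coinsurance on $6308 = $1892.40. Patient pays $1892.40; OOP now $2732.80.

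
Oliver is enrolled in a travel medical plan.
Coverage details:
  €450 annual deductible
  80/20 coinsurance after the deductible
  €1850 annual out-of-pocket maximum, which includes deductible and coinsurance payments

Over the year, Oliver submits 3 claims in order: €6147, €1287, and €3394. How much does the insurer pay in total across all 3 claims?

€8978

#1 (€6147): €450 to deductible, leaving €5697; traveler's 20% is €1139.40. Traveler pays €1589.40; OOP now €1589.40. Plan pays €6147 − €1589.40 = €4557.60.
#2 (€1287): deductible met; 20% of €1287 = €257.40. Traveler owes €257.40 (running OOP €1846.80). Insurer: €1287 − €257.40 = €1029.60.
#3 (€3394): 20% coinsurance on €3394 = €678.80. OOP would hit €2525.60 > €1850, so the cap limits the traveler to €1850 − €1846.80 = €3.20. Insurer: €3394 − €3.20 = €3390.80.
Insurer total = bills − traveler's total = €10828 − €1850 = €8978.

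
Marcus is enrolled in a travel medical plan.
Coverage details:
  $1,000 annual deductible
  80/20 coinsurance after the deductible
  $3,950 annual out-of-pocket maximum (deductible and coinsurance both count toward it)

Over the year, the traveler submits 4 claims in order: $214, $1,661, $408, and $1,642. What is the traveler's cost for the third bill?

#1 ($214): entire amount goes to the deductible. Cost to traveler: $214. OOP to date $214.
#2 ($1,661): deductible takes $786, $875 remains; traveler's 20% is $175. Traveler owes $961 (running OOP $1,175).
#3 ($408): deductible already satisfied, so traveler's share is 20% × $408 = $81.60. Traveler pays $81.60; OOP now $1,256.60.

$81.60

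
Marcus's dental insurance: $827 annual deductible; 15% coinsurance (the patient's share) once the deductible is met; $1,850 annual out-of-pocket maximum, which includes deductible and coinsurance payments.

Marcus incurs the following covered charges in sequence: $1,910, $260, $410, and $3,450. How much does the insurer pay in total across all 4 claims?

$4,422.55

Claim 1 — $1,910: $827 finishes the deductible; $1,083 goes to coinsurance; 15% of $1,083 = $162.45. Cost to patient: $989.45. OOP to date $989.45. Insurer: $1,910 − $989.45 = $920.55.
Claim 2 — $260: deductible met; 15% of $260 = $39. Patient pays $39; OOP now $1,028.45. Plan pays $260 − $39 = $221.
Claim 3 — $410: deductible already satisfied, so patient's share is 15% × $410 = $61.50. Patient owes $61.50 (running OOP $1,089.95). Insurer: $410 − $61.50 = $348.50.
Claim 4 — $3,450: 15% coinsurance on $3,450 = $517.50. Patient owes $517.50 (running OOP $1,607.45). Insurer: $3,450 − $517.50 = $2,932.50.
Insurer total = bills − patient's total = $6,030 − $1,607.45 = $4,422.55.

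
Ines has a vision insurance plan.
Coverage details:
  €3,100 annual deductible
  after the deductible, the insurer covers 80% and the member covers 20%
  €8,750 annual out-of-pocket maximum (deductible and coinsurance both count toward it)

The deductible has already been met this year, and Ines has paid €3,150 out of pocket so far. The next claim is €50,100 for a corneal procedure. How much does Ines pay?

With the deductible met, the entire €50,100 is subject to coinsurance.
20% of €50,100 = €10,020 falls to the member.
That would bring total out-of-pocket to €13,170, past the €8,750 cap. The member is capped at €8,750 − €3,150 = €5,600 on this claim.

€5,600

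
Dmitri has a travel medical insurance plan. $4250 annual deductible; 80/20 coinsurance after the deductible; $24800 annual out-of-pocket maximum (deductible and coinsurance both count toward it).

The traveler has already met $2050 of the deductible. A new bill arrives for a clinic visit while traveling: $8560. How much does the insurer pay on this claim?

$2050 of the $4250 deductible is already met, leaving $2200.
That leaves $8560 − $2200 = $6360 for coinsurance.
Coinsurance: $6360 × 20% = $1272.
Traveler responsibility before any cap: $2200 + $1272 = $3472.
Year-to-date out-of-pocket becomes $2050 + $3472 = $5522, still under the $24800 maximum, so no cap applies.
The insurer covers the remainder: $8560 − $3472 = $5088.

$5088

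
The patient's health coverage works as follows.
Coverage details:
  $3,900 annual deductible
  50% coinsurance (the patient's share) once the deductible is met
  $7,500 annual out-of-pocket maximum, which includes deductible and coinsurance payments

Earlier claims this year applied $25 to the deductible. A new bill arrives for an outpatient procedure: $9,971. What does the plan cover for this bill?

$3,048

$25 of the $3,900 deductible is already met, leaving $3,875.
That leaves $9,971 − $3,875 = $6,096 for coinsurance.
Coinsurance: $6,096 × 50% = $3,048.
Patient responsibility before any cap: $3,875 + $3,048 = $6,923.
Cumulative spending $25 + $6,923 = $6,948 stays under the $7,500 maximum.
The insurer covers the remainder: $9,971 − $6,923 = $3,048.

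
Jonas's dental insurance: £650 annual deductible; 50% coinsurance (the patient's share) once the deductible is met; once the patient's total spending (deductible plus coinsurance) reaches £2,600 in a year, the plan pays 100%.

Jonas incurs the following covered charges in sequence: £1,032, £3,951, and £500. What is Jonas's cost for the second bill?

£1,759

#1 (£1,032): deductible takes £650, £382 remains; 50% of £382 = £191. Patient owes £841 (running OOP £841).
#2 (£3,951): deductible already satisfied, so patient's share is 50% × £3,951 = £1,975.50. Adding that to £841 gives £2,816.50, past the £2,600 cap; patient pays only £2,600 − £841 = £1,759.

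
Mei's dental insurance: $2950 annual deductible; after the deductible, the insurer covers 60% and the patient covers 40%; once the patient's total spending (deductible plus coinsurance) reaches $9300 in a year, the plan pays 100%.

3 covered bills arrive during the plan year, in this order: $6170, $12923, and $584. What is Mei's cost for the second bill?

$5062

Claim 1 — $6170: $2950 finishes the deductible; $3220 goes to coinsurance; 40% of $3220 = $1288. Cost to patient: $4238. OOP to date $4238.
Claim 2 — $12923: 40% coinsurance on $12923 = $5169.20. OOP would hit $9407.20 > $9300, so the cap limits the patient to $9300 − $4238 = $5062.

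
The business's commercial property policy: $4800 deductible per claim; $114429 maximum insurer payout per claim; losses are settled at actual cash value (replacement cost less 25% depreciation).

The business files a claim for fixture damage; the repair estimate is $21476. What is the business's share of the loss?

$10169

At 25% depreciation, ACV = $21476 − $5369 = $16107.
After the deductible, $16107 − $4800 = $11307 remains.
$11307 is within the $114429 limit, so the insurer pays $11307.
Out of pocket: $21476 − $11307 = $10169.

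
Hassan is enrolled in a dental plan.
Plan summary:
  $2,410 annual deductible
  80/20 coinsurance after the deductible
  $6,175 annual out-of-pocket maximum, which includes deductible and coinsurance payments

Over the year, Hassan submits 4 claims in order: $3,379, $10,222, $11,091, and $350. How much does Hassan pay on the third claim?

Claim 1 — $3,379: $2,410 finishes the deductible; $969 goes to coinsurance; patient's 20% is $193.80. Cost to patient: $2,603.80. OOP to date $2,603.80.
Claim 2 — $10,222: deductible already satisfied, so patient's share is 20% × $10,222 = $2,044.40. Patient owes $2,044.40 (running OOP $4,648.20).
Claim 3 — $11,091: deductible met; 20% of $11,091 = $2,218.20. Adding that to $4,648.20 gives $6,866.40, past the $6,175 cap; patient pays only $6,175 − $4,648.20 = $1,526.80.

$1,526.80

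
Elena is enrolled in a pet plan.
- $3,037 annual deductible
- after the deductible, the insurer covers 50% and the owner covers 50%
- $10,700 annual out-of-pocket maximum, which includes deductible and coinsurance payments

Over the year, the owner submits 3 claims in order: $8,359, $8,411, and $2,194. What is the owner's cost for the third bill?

Claim 1 ($8,359): deductible takes $3,037, $5,322 remains; coinsurance $5,322 × 50% = $2,661. Owner owes $5,698 (running OOP $5,698).
Claim 2 ($8,411): 50% coinsurance on $8,411 = $4,205.50. Owner pays $4,205.50; OOP now $9,903.50.
Claim 3 ($2,194): 50% coinsurance on $2,194 = $1,097. OOP would hit $11,000.50 > $10,700, so the cap limits the owner to $10,700 − $9,903.50 = $796.50.

$796.50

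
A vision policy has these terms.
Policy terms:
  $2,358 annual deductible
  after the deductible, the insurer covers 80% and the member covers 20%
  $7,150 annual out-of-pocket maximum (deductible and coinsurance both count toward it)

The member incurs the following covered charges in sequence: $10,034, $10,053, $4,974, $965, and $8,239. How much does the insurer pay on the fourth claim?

#1 ($10,034): $2,358 finishes the deductible; $7,676 goes to coinsurance; 20% of $7,676 = $1,535.20. Member owes $3,893.20 (running OOP $3,893.20). Insurer: $10,034 − $3,893.20 = $6,140.80.
#2 ($10,053): deductible already satisfied, so member's share is 20% × $10,053 = $2,010.60. Member pays $2,010.60; OOP now $5,903.80. Insurer: $10,053 − $2,010.60 = $8,042.40.
#3 ($4,974): 20% coinsurance on $4,974 = $994.80. Member pays $994.80; OOP now $6,898.60. Plan pays $4,974 − $994.80 = $3,979.20.
#4 ($965): 20% coinsurance on $965 = $193. Cost to member: $193. OOP to date $7,091.60. Insurer: $965 − $193 = $772.

$772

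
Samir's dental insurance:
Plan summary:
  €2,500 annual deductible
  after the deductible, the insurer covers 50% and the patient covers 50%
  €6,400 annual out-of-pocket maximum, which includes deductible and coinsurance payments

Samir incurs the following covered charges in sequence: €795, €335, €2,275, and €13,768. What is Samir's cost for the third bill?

€1,822.50

Bill 1, €795: entire amount goes to the deductible. Cost to patient: €795. OOP to date €795.
Bill 2, €335: entire amount goes to the deductible. Patient pays €335; OOP now €1,130.
Bill 3, €2,275: deductible takes €1,370, €905 remains; patient's 50% is €452.50. Patient pays €1,822.50; OOP now €2,952.50.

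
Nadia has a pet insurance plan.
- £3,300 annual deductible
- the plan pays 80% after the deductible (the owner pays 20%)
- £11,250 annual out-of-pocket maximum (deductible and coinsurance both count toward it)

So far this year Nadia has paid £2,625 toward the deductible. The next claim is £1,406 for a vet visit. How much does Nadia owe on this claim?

Remaining deductible: £3,300 − £2,625 = £675.
After the £675 deductible portion, £1,406 − £675 = £731 is subject to coinsurance.
20% of £731 = £146.20 falls to the owner.
Owner responsibility before any cap: £675 + £146.20 = £821.20.
Total out-of-pocket so far would be £2,625 + £821.20 = £3,446.20, below the £11,250 cap — no reduction.

£821.20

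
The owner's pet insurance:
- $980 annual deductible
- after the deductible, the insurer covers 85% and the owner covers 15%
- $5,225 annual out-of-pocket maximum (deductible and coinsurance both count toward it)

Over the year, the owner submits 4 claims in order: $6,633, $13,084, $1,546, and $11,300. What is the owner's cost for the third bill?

Claim 1 ($6,633): $980 finishes the deductible; $5,653 goes to coinsurance; coinsurance $5,653 × 15% = $847.95. Owner owes $1,827.95 (running OOP $1,827.95).
Claim 2 ($13,084): 15% coinsurance on $13,084 = $1,962.60. Cost to owner: $1,962.60. OOP to date $3,790.55.
Claim 3 ($1,546): 15% coinsurance on $1,546 = $231.90. Owner pays $231.90; OOP now $4,022.45.

$231.90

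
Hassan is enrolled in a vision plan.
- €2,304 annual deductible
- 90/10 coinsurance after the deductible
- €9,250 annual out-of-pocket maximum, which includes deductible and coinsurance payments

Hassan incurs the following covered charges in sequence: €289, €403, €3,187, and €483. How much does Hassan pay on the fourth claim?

€48.30

Claim 1 — €289: all of it applies to the deductible. Cost to member: €289. OOP to date €289.
Claim 2 — €403: fully absorbed by the deductible. Member owes €403 (running OOP €692).
Claim 3 — €3,187: €1,612 finishes the deductible; €1,575 goes to coinsurance; 10% of €1,575 = €157.50. Member owes €1,769.50 (running OOP €2,461.50).
Claim 4 — €483: 10% coinsurance on €483 = €48.30. Cost to member: €48.30. OOP to date €2,509.80.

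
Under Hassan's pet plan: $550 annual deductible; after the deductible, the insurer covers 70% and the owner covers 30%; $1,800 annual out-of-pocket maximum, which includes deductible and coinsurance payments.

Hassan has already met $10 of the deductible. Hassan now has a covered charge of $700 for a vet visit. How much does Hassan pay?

$588

Remaining deductible: $550 − $10 = $540.
That leaves $700 − $540 = $160 for coinsurance.
Coinsurance: $160 × 30% = $48.
That puts the owner's cost at $540 + $48 = $588 before any cap.
Year-to-date out-of-pocket becomes $10 + $588 = $598, still under the $1,800 maximum, so no cap applies.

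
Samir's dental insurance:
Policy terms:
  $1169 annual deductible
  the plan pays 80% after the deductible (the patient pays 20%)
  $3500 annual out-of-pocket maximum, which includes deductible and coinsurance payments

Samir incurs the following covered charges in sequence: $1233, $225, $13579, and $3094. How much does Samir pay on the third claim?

$2273.20

Claim 1 — $1233: $1169 to deductible, leaving $64; patient's 20% is $12.80. Patient pays $1181.80; OOP now $1181.80.
Claim 2 — $225: deductible already satisfied, so patient's share is 20% × $225 = $45. Patient owes $45 (running OOP $1226.80).
Claim 3 — $13579: deductible already satisfied, so patient's share is 20% × $13579 = $2715.80. Adding that to $1226.80 gives $3942.60, past the $3500 cap; patient pays only $3500 − $1226.80 = $2273.20.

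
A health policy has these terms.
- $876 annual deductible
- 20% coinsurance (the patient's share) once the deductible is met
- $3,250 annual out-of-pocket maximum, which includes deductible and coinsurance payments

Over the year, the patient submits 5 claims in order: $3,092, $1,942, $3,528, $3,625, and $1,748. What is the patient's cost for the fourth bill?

$725

Claim 1 ($3,092): deductible takes $876, $2,216 remains; coinsurance $2,216 × 20% = $443.20. Patient owes $1,319.20 (running OOP $1,319.20).
Claim 2 ($1,942): deductible already satisfied, so patient's share is 20% × $1,942 = $388.40. Patient pays $388.40; OOP now $1,707.60.
Claim 3 ($3,528): 20% coinsurance on $3,528 = $705.60. Patient pays $705.60; OOP now $2,413.20.
Claim 4 ($3,625): deductible already satisfied, so patient's share is 20% × $3,625 = $725. Patient pays $725; OOP now $3,138.20.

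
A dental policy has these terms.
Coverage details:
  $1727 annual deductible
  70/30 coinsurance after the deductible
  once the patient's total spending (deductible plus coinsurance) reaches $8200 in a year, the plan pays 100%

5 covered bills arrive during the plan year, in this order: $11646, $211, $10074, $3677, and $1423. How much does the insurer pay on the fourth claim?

Bill 1, $11646: $1727 to deductible, leaving $9919; patient's 30% is $2975.70. Patient owes $4702.70 (running OOP $4702.70). Plan pays $11646 − $4702.70 = $6943.30.
Bill 2, $211: 30% coinsurance on $211 = $63.30. Cost to patient: $63.30. OOP to date $4766. Insurer: $211 − $63.30 = $147.70.
Bill 3, $10074: deductible met; 30% of $10074 = $3022.20. Patient pays $3022.20; OOP now $7788.20. Plan pays $10074 − $3022.20 = $7051.80.
Bill 4, $3677: deductible already satisfied, so patient's share is 30% × $3677 = $1103.10. That would push OOP to $8891.30, over the $8200 cap, so patient pays $8200 − $7788.20 = $411.80. Insurer: $3677 − $411.80 = $3265.20.

$3265.20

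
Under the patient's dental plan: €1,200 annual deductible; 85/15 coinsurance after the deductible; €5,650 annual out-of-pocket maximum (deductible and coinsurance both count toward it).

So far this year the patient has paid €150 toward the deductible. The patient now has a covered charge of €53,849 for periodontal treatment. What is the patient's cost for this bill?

€5,500

€150 of the €1,200 deductible is already met, leaving €1,050.
After the €1,050 deductible portion, €53,849 − €1,050 = €52,799 is subject to coinsurance.
Coinsurance: €52,799 × 15% = €7,919.85.
Patient responsibility before any cap: €1,050 + €7,919.85 = €8,969.85.
Year-to-date out-of-pocket would reach €150 + €8,969.85 = €9,119.85, above the €5,650 maximum, so the patient pays only €5,650 − €150 = €5,500.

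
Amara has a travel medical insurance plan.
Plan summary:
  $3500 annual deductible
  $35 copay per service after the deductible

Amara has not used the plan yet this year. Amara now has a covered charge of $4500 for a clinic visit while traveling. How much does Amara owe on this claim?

The full $3500 deductible is still open; $3500 of this bill applies to it.
After the $3500 deductible portion, $4500 − $3500 = $1000 is subject to the copay.
Copay on this service: $35.
So the traveler owes $3500 + $35 = $3535.

$3535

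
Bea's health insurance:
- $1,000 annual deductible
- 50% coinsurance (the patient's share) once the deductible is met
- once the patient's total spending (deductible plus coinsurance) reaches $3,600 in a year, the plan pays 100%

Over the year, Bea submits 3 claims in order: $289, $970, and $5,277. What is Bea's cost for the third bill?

$2,470.50

Claim 1 ($289): entire amount goes to the deductible. Patient pays $289; OOP now $289.
Claim 2 ($970): $711 to deductible, leaving $259; coinsurance $259 × 50% = $129.50. Cost to patient: $840.50. OOP to date $1,129.50.
Claim 3 ($5,277): 50% coinsurance on $5,277 = $2,638.50. OOP would hit $3,768 > $3,600, so the cap limits the patient to $3,600 − $1,129.50 = $2,470.50.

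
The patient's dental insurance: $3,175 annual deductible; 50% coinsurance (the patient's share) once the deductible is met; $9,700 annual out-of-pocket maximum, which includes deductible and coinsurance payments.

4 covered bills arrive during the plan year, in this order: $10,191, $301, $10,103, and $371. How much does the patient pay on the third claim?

$2,866.50

Bill 1, $10,191: $3,175 finishes the deductible; $7,016 goes to coinsurance; 50% of $7,016 = $3,508. Cost to patient: $6,683. OOP to date $6,683.
Bill 2, $301: deductible met; 50% of $301 = $150.50. Cost to patient: $150.50. OOP to date $6,833.50.
Bill 3, $10,103: 50% coinsurance on $10,103 = $5,051.50. That would push OOP to $11,885, over the $9,700 cap, so patient pays $9,700 − $6,833.50 = $2,866.50.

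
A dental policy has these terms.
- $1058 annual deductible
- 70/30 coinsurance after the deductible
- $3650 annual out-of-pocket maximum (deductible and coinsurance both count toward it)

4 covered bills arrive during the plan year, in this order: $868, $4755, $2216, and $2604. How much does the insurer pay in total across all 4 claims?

$6793

Claim 1 — $868: fully absorbed by the deductible. Cost to patient: $868. OOP to date $868. Plan pays $868 − $868 = $0.
Claim 2 — $4755: $190 to deductible, leaving $4565; 30% of $4565 = $1369.50. Cost to patient: $1559.50. OOP to date $2427.50. Plan pays $4755 − $1559.50 = $3195.50.
Claim 3 — $2216: deductible already satisfied, so patient's share is 30% × $2216 = $664.80. Patient owes $664.80 (running OOP $3092.30). Plan pays $2216 − $664.80 = $1551.20.
Claim 4 — $2604: 30% coinsurance on $2604 = $781.20. OOP would hit $3873.50 > $3650, so the cap limits the patient to $3650 − $3092.30 = $557.70. Insurer: $2604 − $557.70 = $2046.30.
Insurer total: $0 + $3195.50 + $1551.20 + $2046.30 = $6793.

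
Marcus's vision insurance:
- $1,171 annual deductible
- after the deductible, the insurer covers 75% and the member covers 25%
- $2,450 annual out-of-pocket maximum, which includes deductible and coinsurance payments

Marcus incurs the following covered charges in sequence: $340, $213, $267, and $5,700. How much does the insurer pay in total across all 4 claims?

$4,070

Claim 1 ($340): fully absorbed by the deductible. Cost to member: $340. OOP to date $340. Insurer: $340 − $340 = $0.
Claim 2 ($213): fully absorbed by the deductible. Member pays $213; OOP now $553. Plan pays $213 − $213 = $0.
Claim 3 ($267): fully absorbed by the deductible. Member pays $267; OOP now $820. Plan pays $267 − $267 = $0.
Claim 4 ($5,700): $351 finishes the deductible; $5,349 goes to coinsurance; member's 25% is $1,337.25. Deductible plus coinsurance: $351 + $1,337.25 = $1,688.25. Adding that to $820 gives $2,508.25, past the $2,450 cap; member pays only $2,450 − $820 = $1,630. Insurer: $5,700 − $1,630 = $4,070.
Insurer total: $0 + $0 + $0 + $4,070 = $4,070.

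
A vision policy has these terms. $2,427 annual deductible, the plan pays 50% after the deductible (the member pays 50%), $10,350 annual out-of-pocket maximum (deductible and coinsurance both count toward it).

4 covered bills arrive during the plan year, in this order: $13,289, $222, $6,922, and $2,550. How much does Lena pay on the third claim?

$2,381

Claim 1 — $13,289: $2,427 finishes the deductible; $10,862 goes to coinsurance; member's 50% is $5,431. Cost to member: $7,858. OOP to date $7,858.
Claim 2 — $222: 50% coinsurance on $222 = $111. Member pays $111; OOP now $7,969.
Claim 3 — $6,922: deductible met; 50% of $6,922 = $3,461. That would push OOP to $11,430, over the $10,350 cap, so member pays $10,350 − $7,969 = $2,381.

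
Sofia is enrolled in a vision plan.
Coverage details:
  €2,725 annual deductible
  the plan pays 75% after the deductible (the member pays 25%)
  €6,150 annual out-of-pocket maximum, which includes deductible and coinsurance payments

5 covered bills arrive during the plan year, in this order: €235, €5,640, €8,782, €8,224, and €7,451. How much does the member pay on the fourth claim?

€442

Claim 1 (€235): all of it applies to the deductible. Cost to member: €235. OOP to date €235.
Claim 2 (€5,640): €2,490 to deductible, leaving €3,150; member's 25% is €787.50. Member pays €3,277.50; OOP now €3,512.50.
Claim 3 (€8,782): deductible met; 25% of €8,782 = €2,195.50. Member pays €2,195.50; OOP now €5,708.
Claim 4 (€8,224): deductible already satisfied, so member's share is 25% × €8,224 = €2,056. Adding that to €5,708 gives €7,764, past the €6,150 cap; member pays only €6,150 − €5,708 = €442.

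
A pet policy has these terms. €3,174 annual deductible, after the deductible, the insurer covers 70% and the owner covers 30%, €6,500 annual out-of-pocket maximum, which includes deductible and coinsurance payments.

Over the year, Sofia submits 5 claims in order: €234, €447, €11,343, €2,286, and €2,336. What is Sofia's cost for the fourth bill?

€671

#1 (€234): all of it applies to the deductible. Owner pays €234; OOP now €234.
#2 (€447): fully absorbed by the deductible. Cost to owner: €447. OOP to date €681.
#3 (€11,343): deductible takes €2,493, €8,850 remains; owner's 30% is €2,655. Owner owes €5,148 (running OOP €5,829).
#4 (€2,286): deductible met; 30% of €2,286 = €685.80. OOP would hit €6,514.80 > €6,500, so the cap limits the owner to €6,500 − €5,829 = €671.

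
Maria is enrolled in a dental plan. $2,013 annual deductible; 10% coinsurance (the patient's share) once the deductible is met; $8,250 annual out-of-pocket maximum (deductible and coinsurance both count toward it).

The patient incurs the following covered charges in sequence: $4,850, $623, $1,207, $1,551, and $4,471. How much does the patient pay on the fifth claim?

#1 ($4,850): $2,013 to deductible, leaving $2,837; 10% of $2,837 = $283.70. Patient owes $2,296.70 (running OOP $2,296.70).
#2 ($623): deductible met; 10% of $623 = $62.30. Cost to patient: $62.30. OOP to date $2,359.
#3 ($1,207): deductible already satisfied, so patient's share is 10% × $1,207 = $120.70. Cost to patient: $120.70. OOP to date $2,479.70.
#4 ($1,551): 10% coinsurance on $1,551 = $155.10. Patient pays $155.10; OOP now $2,634.80.
#5 ($4,471): 10% coinsurance on $4,471 = $447.10. Patient pays $447.10; OOP now $3,081.90.

$447.10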